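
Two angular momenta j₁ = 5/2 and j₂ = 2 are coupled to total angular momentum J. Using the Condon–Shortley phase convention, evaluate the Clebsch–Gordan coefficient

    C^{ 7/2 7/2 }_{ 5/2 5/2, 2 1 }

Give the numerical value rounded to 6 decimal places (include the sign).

j₁+j₂−J=1  J+j₁−j₂=4  J−j₁+j₂=3  j₁+j₂+J+1=9
(j₁±m₁, j₂±m₂, J±M) = (5,0,3,1,7,0)
P² = 11520
sum k=0..0:
  [0] +1/144 = 1/144
S = 1/144
C² = P²·S² = 5/9 ; C = +0.745356

+0.745356  (= +√(5/9))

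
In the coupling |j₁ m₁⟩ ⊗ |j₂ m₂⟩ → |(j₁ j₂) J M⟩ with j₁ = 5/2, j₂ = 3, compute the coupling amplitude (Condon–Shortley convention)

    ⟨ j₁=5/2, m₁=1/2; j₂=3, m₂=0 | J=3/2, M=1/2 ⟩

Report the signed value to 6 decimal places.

+0.338062

triangle: 4!*1!*2!/8! = 48/40320
(j±m)!: 3!*2!*3!*3!*2!*1! = 864
prefactor² = (2J+1)*Δ*N² = 144/35
  k=1: −1/(1!*3!*1!*2!*0!*0!) = -1/12
  k=2: +1/(2!*2!*0!*1!*1!*1!) = 1/4
Σ = 1/6  ⇒  CG² = 144/35*1/6² = 4/35
CG = +√(4/35) = +0.338062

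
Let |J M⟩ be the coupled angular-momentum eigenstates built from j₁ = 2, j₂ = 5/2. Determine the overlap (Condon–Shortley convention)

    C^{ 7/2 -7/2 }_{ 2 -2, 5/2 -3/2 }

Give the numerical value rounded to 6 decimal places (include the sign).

triangle: 1!×3!×4!/9! = 144/362880
(j±m)!: 0!×4!×1!×4!×0!×7! = 2903040
prefactor² = (2J+1)×Δ×N² = 9216
  k=1: −1/(1!×0!×3!×0!×0!×4!) = -1/144
Σ = -1/144  ⇒  CG² = 9216×(-1/144)² = 4/9
CG = −√(4/9) = -0.666667

−√(4/9) = -0.666667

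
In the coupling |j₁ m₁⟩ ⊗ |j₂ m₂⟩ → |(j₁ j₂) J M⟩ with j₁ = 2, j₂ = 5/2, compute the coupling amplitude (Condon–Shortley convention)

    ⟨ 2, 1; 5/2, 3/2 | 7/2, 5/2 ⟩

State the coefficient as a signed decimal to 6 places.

-0.125988

√[8·1!3!4!/9! · 3!1!4!1!6!1!] = √(2304/7)
  +(−1)^0/∏(0,1,1,4,2,0)! = 1/48  (running 1/48)
  +(−1)^1/∏(1,0,0,3,3,1)! = -1/36  (running -1/144)
⟨..|..⟩ = √(2304/7)·(-1/144) = -0.125988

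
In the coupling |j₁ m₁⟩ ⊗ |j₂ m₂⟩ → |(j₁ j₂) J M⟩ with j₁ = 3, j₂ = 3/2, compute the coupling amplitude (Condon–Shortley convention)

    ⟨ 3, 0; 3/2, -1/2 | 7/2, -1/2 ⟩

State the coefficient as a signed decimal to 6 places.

+√(2/21) = +0.308607

√[8·1!5!2!/9! · 3!3!1!2!3!4!] = √(384/7)
  +(−1)^0/∏(0,1,3,1,2,1)! = 1/12  (running 1/12)
  +(−1)^1/∏(1,0,2,0,3,2)! = -1/24  (running 1/24)
⟨..|..⟩ = √(384/7)·(1/24) = +0.308607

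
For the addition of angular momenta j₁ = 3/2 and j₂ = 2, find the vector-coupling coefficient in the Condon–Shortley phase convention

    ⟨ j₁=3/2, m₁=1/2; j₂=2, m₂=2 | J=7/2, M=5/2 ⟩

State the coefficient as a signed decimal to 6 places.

j₁+j₂−J=0  J+j₁−j₂=3  J−j₁+j₂=4  j₁+j₂+J+1=8
(j₁±m₁, j₂±m₂, J±M) = (2,1,4,0,6,1)
P² = 6912/7
sum k=0..0:
  [0] +1/48 = 1/48
S = 1/48
C² = P²·S² = 3/7 ; C = +0.654654

+√(3/7) ≈ +0.654654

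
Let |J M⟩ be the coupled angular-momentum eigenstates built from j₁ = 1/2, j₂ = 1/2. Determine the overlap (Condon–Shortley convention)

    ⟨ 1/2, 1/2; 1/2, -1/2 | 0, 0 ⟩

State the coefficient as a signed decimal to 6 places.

+0.707107  (= +√(1/2))

j₁+j₂−J=1  J+j₁−j₂=0  J−j₁+j₂=0  j₁+j₂+J+1=2
(j₁±m₁, j₂±m₂, J±M) = (1,0,0,1,0,0)
P² = 1/2
sum k=0..0:
  [0] +1/1 = 1
S = 1
C² = P²·S² = 1/2 ; C = +0.707107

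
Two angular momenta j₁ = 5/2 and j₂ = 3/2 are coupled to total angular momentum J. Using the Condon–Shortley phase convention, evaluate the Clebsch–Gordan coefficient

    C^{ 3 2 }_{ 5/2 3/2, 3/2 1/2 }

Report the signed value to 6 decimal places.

triangle: 1!×4!×2!/8! = 48/40320
(j±m)!: 4!×1!×2!×1!×5!×1! = 5760
prefactor² = (2J+1)×Δ×N² = 48
  k=0: +1/(0!×1!×1!×2!×3!×0!) = 1/12
  k=1: −1/(1!×0!×0!×1!×4!×1!) = -1/24
Σ = 1/24  ⇒  CG² = 48×1/24² = 1/12
CG = +√(1/12) = +0.288675

+√(1/12) ≈ +0.288675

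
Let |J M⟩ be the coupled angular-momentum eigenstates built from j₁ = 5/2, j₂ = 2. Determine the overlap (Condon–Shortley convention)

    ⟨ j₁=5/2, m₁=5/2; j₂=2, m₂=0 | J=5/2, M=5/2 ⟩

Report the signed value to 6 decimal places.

+√(5/14) = +0.597614

√[6·2!3!2!/8! · 5!0!2!2!5!0!] = √(1440/7)
  +(−1)^0/∏(0,2,0,2,3,0)! = 1/24  (running 1/24)
⟨..|..⟩ = √(1440/7)·(1/24) = +0.597614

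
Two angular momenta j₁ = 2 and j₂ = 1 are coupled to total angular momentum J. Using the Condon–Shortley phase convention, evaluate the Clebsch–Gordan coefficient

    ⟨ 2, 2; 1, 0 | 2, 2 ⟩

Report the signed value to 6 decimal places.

√[5·1!3!1!/6! · 4!0!1!1!4!0!] = √(24)
  +(−1)^0/∏(0,1,0,1,3,0)! = 1/6  (running 1/6)
⟨..|..⟩ = √(24)·(1/6) = +0.816497

+0.816497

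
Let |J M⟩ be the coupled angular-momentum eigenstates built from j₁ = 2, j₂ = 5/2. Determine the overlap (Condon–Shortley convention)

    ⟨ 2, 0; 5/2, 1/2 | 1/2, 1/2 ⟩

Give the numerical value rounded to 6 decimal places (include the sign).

+√(1/5) ≈ +0.447214

j₁+j₂−J=4  J+j₁−j₂=0  J−j₁+j₂=1  j₁+j₂+J+1=6
(j₁±m₁, j₂±m₂, J±M) = (2,2,3,2,1,0)
P² = 16/5
sum k=2..2:
  [2] +1/4 = 1/4
S = 1/4
C² = P²·S² = 1/5 ; C = +0.447214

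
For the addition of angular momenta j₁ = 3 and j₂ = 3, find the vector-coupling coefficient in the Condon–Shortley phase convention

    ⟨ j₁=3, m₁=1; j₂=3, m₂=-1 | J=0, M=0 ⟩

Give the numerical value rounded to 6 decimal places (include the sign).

triangle: 6!×0!×0!/7! = 720/5040
(j±m)!: 4!×2!×2!×4!×0!×0! = 2304
prefactor² = (2J+1)×Δ×N² = 2304/7
  k=2: +1/(2!×4!×0!×0!×0!×0!) = 1/48
Σ = 1/48  ⇒  CG² = 2304/7×1/48² = 1/7
CG = +√(1/7) = +0.377964

+√(1/7) = +0.377964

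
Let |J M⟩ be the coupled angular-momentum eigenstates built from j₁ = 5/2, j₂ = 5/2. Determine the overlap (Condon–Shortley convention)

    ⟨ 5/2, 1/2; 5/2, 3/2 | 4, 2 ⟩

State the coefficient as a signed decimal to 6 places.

j₁+j₂−J=1  J+j₁−j₂=4  J−j₁+j₂=4  j₁+j₂+J+1=10
(j₁±m₁, j₂±m₂, J±M) = (3,2,4,1,6,2)
P² = 20736/35
sum k=0..1:
  [0] +1/96 = 1/96
  [1] −1/36 = -1/36
S = -5/288
C² = P²·S² = 5/28 ; C = -0.422577

−√(5/28) ≈ -0.422577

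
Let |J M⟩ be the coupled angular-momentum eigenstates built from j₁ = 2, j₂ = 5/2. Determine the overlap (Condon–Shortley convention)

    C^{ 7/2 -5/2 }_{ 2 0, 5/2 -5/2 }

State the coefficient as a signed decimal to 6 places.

+0.690066  (= +√(10/21))

triangle: 1!*3!*4!/9! = 144/362880
(j±m)!: 2!*2!*0!*5!*1!*6! = 345600
prefactor² = (2J+1)*Δ*N² = 7680/7
  k=0: +1/(0!*1!*2!*0!*1!*4!) = 1/48
Σ = 1/48  ⇒  CG² = 7680/7*1/48² = 10/21
CG = +√(10/21) = +0.690066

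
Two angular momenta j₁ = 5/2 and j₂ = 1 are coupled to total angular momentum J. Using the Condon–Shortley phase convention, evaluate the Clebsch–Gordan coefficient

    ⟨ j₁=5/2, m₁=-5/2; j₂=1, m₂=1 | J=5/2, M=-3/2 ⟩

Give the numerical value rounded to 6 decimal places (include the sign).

j₁+j₂−J=1  J+j₁−j₂=4  J−j₁+j₂=1  j₁+j₂+J+1=7
(j₁±m₁, j₂±m₂, J±M) = (0,5,2,0,1,4)
P² = 1152/7
sum k=1..1:
  [1] −1/24 = -1/24
S = -1/24
C² = P²·S² = 2/7 ; C = -0.534522

−√(2/7) = -0.534522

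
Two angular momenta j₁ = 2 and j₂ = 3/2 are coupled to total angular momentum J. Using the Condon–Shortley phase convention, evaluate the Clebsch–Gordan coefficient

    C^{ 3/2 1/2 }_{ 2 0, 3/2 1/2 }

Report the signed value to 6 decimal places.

−√(1/5) = -0.447214

j₁+j₂−J=2  J+j₁−j₂=2  J−j₁+j₂=1  j₁+j₂+J+1=6
(j₁±m₁, j₂±m₂, J±M) = (2,2,2,1,2,1)
P² = 16/45
sum k=1..2:
  [1] −1/1 = -1
  [2] +1/4 = 1/4
S = -3/4
C² = P²·S² = 1/5 ; C = -0.447214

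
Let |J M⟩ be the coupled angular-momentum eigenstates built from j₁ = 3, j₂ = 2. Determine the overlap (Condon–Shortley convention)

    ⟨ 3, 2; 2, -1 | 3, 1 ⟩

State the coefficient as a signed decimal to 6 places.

+0.500000  (= +√(1/4))

j₁+j₂−J=2  J+j₁−j₂=4  J−j₁+j₂=2  j₁+j₂+J+1=9
(j₁±m₁, j₂±m₂, J±M) = (5,1,1,3,4,2)
P² = 64
sum k=0..1:
  [0] +1/12 = 1/12
  [1] −1/48 = -1/48
S = 1/16
C² = P²·S² = 1/4 ; C = +0.500000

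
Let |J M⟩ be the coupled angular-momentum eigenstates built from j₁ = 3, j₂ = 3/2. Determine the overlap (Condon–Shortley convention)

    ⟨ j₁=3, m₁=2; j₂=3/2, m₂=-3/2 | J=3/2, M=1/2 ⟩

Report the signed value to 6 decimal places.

+0.534522  (= +√(2/7))

j₁+j₂−J=3  J+j₁−j₂=3  J−j₁+j₂=0  j₁+j₂+J+1=7
(j₁±m₁, j₂±m₂, J±M) = (5,1,0,3,2,1)
P² = 288/7
sum k=0..0:
  [0] +1/12 = 1/12
S = 1/12
C² = P²·S² = 2/7 ; C = +0.534522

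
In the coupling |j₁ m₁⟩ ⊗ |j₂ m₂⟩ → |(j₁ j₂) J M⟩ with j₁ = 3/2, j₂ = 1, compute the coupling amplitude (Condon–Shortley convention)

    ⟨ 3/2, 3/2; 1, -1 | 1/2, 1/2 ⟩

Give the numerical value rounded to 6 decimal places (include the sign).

+0.707107

j₁+j₂−J=2  J+j₁−j₂=1  J−j₁+j₂=0  j₁+j₂+J+1=4
(j₁±m₁, j₂±m₂, J±M) = (3,0,0,2,1,0)
P² = 2
sum k=0..0:
  [0] +1/2 = 1/2
S = 1/2
C² = P²·S² = 1/2 ; C = +0.707107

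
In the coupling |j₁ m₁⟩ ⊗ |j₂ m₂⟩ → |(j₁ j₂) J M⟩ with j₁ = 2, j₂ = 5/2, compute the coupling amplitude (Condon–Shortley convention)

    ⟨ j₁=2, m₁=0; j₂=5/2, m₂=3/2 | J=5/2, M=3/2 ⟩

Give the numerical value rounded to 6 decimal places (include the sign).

−√(1/70) ≈ -0.119523

triangle: 2!×2!×3!/8! = 24/40320
(j±m)!: 2!×2!×4!×1!×4!×1! = 2304
prefactor² = (2J+1)×Δ×N² = 288/35
  k=1: −1/(1!×1!×1!×3!×1!×0!) = -1/6
  k=2: +1/(2!×0!×0!×2!×2!×1!) = 1/8
Σ = -1/24  ⇒  CG² = 288/35×(-1/24)² = 1/70
CG = −√(1/70) = -0.119523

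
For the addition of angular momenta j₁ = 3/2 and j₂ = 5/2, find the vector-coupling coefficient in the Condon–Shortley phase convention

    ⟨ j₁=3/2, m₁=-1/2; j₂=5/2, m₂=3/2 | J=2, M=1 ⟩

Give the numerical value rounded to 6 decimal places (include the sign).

triangle: 2!×1!×3!/7! = 12/5040
(j±m)!: 1!×2!×4!×1!×3!×1! = 288
prefactor² = (2J+1)×Δ×N² = 24/7
  k=1: −1/(1!×1!×1!×3!×0!×0!) = -1/6
  k=2: +1/(2!×0!×0!×2!×1!×1!) = 1/4
Σ = 1/12  ⇒  CG² = 24/7×1/12² = 1/42
CG = +√(1/42) = +0.154303

+0.154303  (= +√(1/42))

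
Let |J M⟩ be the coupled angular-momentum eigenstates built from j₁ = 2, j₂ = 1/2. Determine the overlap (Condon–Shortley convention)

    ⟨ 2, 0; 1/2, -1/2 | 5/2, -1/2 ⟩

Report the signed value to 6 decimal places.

+√(3/5) ≈ +0.774597

√[6·0!4!1!/6! · 2!2!0!1!2!3!] = √(48/5)
  +(−1)^0/∏(0,0,2,0,2,1)! = 1/4  (running 1/4)
⟨..|..⟩ = √(48/5)·(1/4) = +0.774597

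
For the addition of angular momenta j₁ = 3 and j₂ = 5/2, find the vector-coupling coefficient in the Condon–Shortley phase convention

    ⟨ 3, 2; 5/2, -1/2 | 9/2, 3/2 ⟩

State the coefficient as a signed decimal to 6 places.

+0.604815

j₁+j₂−J=1  J+j₁−j₂=5  J−j₁+j₂=4  j₁+j₂+J+1=11
(j₁±m₁, j₂±m₂, J±M) = (5,1,2,3,6,3)
P² = 345600/77
sum k=0..1:
  [0] +1/96 = 1/96
  [1] −1/720 = -1/720
S = 13/1440
C² = P²·S² = 169/462 ; C = +0.604815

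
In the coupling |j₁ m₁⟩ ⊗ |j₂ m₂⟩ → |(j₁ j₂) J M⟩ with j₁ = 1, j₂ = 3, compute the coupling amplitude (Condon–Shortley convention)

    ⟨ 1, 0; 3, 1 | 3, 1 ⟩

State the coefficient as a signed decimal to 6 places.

triangle: 1!×1!×5!/8! = 120/40320
(j±m)!: 1!×1!×4!×2!×4!×2! = 2304
prefactor² = (2J+1)×Δ×N² = 48
  k=0: +1/(0!×1!×1!×4!×0!×1!) = 1/24
  k=1: −1/(1!×0!×0!×3!×1!×2!) = -1/12
Σ = -1/24  ⇒  CG² = 48×(-1/24)² = 1/12
CG = −√(1/12) = -0.288675

-0.288675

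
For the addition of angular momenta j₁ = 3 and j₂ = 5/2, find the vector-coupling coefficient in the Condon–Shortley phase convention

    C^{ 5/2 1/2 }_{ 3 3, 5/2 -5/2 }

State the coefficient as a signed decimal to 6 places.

j₁+j₂−J=3  J+j₁−j₂=3  J−j₁+j₂=2  j₁+j₂+J+1=9
(j₁±m₁, j₂±m₂, J±M) = (6,0,0,5,3,2)
P² = 8640/7
sum k=0..0:
  [0] +1/72 = 1/72
S = 1/72
C² = P²·S² = 5/21 ; C = +0.487950

+0.487950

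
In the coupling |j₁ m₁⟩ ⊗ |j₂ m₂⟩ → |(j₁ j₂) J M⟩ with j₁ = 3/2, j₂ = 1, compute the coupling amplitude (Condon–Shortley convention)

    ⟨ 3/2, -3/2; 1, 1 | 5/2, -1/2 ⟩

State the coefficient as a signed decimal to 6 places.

+√(1/10) = +0.316228

j₁+j₂−J=0  J+j₁−j₂=3  J−j₁+j₂=2  j₁+j₂+J+1=6
(j₁±m₁, j₂±m₂, J±M) = (0,3,2,0,2,3)
P² = 72/5
sum k=0..0:
  [0] +1/12 = 1/12
S = 1/12
C² = P²·S² = 1/10 ; C = +0.316228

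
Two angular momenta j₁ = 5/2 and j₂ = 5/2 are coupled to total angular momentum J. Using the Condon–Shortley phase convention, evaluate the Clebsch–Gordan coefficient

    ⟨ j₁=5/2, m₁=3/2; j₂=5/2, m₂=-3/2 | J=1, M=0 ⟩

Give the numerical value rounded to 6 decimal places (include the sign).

-0.358569

j₁+j₂−J=4  J+j₁−j₂=1  J−j₁+j₂=1  j₁+j₂+J+1=7
(j₁±m₁, j₂±m₂, J±M) = (4,1,1,4,1,1)
P² = 288/35
sum k=0..1:
  [0] +1/24 = 1/24
  [1] −1/6 = -1/6
S = -1/8
C² = P²·S² = 9/70 ; C = -0.358569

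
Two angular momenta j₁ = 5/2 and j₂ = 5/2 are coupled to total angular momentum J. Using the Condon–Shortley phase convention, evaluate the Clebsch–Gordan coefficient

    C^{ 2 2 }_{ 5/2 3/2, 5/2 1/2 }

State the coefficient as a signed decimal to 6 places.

−√(9/28) ≈ -0.566947

√[5·3!2!2!/8! · 4!1!3!2!4!0!] = √(144/7)
  +(−1)^1/∏(1,2,0,2,2,0)! = -1/8  (running -1/8)
⟨..|..⟩ = √(144/7)·(-1/8) = -0.566947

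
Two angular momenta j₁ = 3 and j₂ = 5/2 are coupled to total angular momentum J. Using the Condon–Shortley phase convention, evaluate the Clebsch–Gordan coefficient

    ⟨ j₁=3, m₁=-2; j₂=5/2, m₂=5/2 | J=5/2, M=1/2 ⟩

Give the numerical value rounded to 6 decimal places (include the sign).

√[6·3!3!2!/9! · 1!5!5!0!3!2!] = √(1440/7)
  +(−1)^3/∏(3,0,2,2,1,0)! = -1/24  (running -1/24)
⟨..|..⟩ = √(1440/7)·(-1/24) = -0.597614

-0.597614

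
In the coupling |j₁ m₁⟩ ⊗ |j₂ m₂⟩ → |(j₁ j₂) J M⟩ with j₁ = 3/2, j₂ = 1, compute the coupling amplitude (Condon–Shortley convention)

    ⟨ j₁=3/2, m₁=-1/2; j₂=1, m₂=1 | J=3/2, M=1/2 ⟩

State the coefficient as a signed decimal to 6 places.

-0.730297

triangle: 1!·2!·1!/5! = 2/120
(j±m)!: 1!·2!·2!·0!·2!·1! = 8
prefactor² = (2J+1)·Δ·N² = 8/15
  k=1: −1/(1!·0!·1!·1!·1!·0!) = -1
Σ = -1  ⇒  CG² = 8/15·(-1)² = 8/15
CG = −√(8/15) = -0.730297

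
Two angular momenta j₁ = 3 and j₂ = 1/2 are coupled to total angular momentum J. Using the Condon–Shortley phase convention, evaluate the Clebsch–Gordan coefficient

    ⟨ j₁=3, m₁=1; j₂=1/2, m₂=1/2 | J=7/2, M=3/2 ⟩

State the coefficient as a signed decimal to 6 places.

+0.845154

√[8·0!6!1!/8! · 4!2!1!0!5!2!] = √(11520/7)
  +(−1)^0/∏(0,0,2,1,4,0)! = 1/48  (running 1/48)
⟨..|..⟩ = √(11520/7)·(1/48) = +0.845154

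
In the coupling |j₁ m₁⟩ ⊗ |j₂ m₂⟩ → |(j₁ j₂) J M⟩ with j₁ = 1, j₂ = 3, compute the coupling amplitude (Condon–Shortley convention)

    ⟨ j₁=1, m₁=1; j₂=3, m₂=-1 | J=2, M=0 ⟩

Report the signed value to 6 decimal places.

√[5·2!0!4!/7! · 2!0!2!4!2!2!] = √(128/7)
  +(−1)^0/∏(0,2,0,2,0,2)! = 1/8  (running 1/8)
⟨..|..⟩ = √(128/7)·(1/8) = +0.534522

+0.534522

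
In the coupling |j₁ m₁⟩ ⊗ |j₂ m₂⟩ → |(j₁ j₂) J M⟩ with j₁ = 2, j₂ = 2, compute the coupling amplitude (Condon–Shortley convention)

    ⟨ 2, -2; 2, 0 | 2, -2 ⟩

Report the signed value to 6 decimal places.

+0.534522

triangle: 2!×2!×2!/7! = 8/5040
(j±m)!: 0!×4!×2!×2!×0!×4! = 2304
prefactor² = (2J+1)×Δ×N² = 128/7
  k=2: +1/(2!×0!×2!×0!×0!×2!) = 1/8
Σ = 1/8  ⇒  CG² = 128/7×1/8² = 2/7
CG = +√(2/7) = +0.534522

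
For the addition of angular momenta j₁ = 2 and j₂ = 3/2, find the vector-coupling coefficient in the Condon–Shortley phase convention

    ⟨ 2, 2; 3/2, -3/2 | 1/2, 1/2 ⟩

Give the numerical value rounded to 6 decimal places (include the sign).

+0.632456  (= +√(2/5))

√[2·3!1!0!/5! · 4!0!0!3!1!0!] = √(72/5)
  +(−1)^0/∏(0,3,0,0,1,0)! = 1/6  (running 1/6)
⟨..|..⟩ = √(72/5)·(1/6) = +0.632456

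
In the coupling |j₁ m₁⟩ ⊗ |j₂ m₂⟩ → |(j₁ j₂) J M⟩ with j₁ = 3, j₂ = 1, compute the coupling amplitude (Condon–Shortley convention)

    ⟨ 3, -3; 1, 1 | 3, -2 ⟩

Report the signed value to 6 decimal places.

j₁+j₂−J=1  J+j₁−j₂=5  J−j₁+j₂=1  j₁+j₂+J+1=8
(j₁±m₁, j₂±m₂, J±M) = (0,6,2,0,1,5)
P² = 3600
sum k=1..1:
  [1] −1/120 = -1/120
S = -1/120
C² = P²·S² = 1/4 ; C = -0.500000

-0.500000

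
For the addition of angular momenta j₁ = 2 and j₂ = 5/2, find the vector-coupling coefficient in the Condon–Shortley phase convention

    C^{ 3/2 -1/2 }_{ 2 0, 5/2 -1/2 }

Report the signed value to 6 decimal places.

triangle: 3!·1!·2!/7! = 12/5040
(j±m)!: 2!·2!·2!·3!·1!·2! = 96
prefactor² = (2J+1)·Δ·N² = 32/35
  k=1: −1/(1!·2!·1!·1!·0!·1!) = -1/2
  k=2: +1/(2!·1!·0!·0!·1!·2!) = 1/4
Σ = -1/4  ⇒  CG² = 32/35·(-1/4)² = 2/35
CG = −√(2/35) = -0.239046

-0.239046  (= −√(2/35))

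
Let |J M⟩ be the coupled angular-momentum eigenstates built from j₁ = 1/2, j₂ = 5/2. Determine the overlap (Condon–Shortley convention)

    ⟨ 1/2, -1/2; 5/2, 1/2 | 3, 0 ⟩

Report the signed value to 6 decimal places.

j₁+j₂−J=0  J+j₁−j₂=1  J−j₁+j₂=5  j₁+j₂+J+1=7
(j₁±m₁, j₂±m₂, J±M) = (0,1,3,2,3,3)
P² = 72
sum k=0..0:
  [0] +1/12 = 1/12
S = 1/12
C² = P²·S² = 1/2 ; C = +0.707107

+0.707107  (= +√(1/2))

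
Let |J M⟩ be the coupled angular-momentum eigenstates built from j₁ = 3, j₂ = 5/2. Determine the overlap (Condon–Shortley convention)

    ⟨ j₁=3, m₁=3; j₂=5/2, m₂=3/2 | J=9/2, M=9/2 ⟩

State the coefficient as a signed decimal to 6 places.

triangle: 1!×5!×4!/11! = 2880/39916800
(j±m)!: 6!×0!×4!×1!×9!×0! = 6270566400
prefactor² = (2J+1)×Δ×N² = 49766400/11
  k=0: +1/(0!×1!×0!×4!×5!×0!) = 1/2880
Σ = 1/2880  ⇒  CG² = 49766400/11×1/2880² = 6/11
CG = +√(6/11) = +0.738549

+0.738549  (= +√(6/11))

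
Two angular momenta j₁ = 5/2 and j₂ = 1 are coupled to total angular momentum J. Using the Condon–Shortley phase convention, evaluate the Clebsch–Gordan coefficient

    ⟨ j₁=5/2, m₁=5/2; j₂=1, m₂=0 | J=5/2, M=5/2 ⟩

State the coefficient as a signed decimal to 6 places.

+0.845154  (= +√(5/7))

√[6·1!4!1!/7! · 5!0!1!1!5!0!] = √(2880/7)
  +(−1)^0/∏(0,1,0,1,4,0)! = 1/24  (running 1/24)
⟨..|..⟩ = √(2880/7)·(1/24) = +0.845154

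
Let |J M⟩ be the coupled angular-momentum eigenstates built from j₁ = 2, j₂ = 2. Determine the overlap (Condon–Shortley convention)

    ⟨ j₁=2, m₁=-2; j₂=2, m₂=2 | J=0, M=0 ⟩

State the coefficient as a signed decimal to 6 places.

+0.447214  (= +√(1/5))

j₁+j₂−J=4  J+j₁−j₂=0  J−j₁+j₂=0  j₁+j₂+J+1=5
(j₁±m₁, j₂±m₂, J±M) = (0,4,4,0,0,0)
P² = 576/5
sum k=4..4:
  [4] +1/24 = 1/24
S = 1/24
C² = P²·S² = 1/5 ; C = +0.447214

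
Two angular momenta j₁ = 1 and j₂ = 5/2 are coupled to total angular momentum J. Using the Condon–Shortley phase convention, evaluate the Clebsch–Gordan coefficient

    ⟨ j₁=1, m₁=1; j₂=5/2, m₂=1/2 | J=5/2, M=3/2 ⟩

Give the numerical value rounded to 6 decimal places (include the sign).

√[6·1!1!4!/7! · 2!0!3!2!4!1!] = √(576/35)
  +(−1)^0/∏(0,1,0,3,1,1)! = 1/6  (running 1/6)
⟨..|..⟩ = √(576/35)·(1/6) = +0.676123

+√(16/35) = +0.676123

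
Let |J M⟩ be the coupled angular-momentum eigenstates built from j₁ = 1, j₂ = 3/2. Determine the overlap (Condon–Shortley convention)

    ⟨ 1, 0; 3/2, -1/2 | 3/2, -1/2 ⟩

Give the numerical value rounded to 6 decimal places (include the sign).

√[4·1!1!2!/5! · 1!1!1!2!1!2!] = √(4/15)
  +(−1)^0/∏(0,1,1,1,0,1)! = 1  (running 1)
  +(−1)^1/∏(1,0,0,0,1,2)! = -1/2  (running 1/2)
⟨..|..⟩ = √(4/15)·(1/2) = +0.258199

+√(1/15) = +0.258199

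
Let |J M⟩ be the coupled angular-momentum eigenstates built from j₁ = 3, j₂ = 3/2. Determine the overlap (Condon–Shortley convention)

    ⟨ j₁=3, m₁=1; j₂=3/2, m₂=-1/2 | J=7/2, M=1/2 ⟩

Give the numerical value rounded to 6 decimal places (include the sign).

j₁+j₂−J=1  J+j₁−j₂=5  J−j₁+j₂=2  j₁+j₂+J+1=9
(j₁±m₁, j₂±m₂, J±M) = (4,2,1,2,4,3)
P² = 512/7
sum k=0..1:
  [0] +1/12 = 1/12
  [1] −1/48 = -1/48
S = 1/16
C² = P²·S² = 2/7 ; C = +0.534522

+0.534522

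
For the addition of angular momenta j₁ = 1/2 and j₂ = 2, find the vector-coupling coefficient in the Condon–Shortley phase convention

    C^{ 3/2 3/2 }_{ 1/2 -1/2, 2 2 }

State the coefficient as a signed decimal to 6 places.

-0.894427

triangle: 1!·0!·3!/5! = 6/120
(j±m)!: 0!·1!·4!·0!·3!·0! = 144
prefactor² = (2J+1)·Δ·N² = 144/5
  k=1: −1/(1!·0!·0!·3!·0!·0!) = -1/6
Σ = -1/6  ⇒  CG² = 144/5·(-1/6)² = 4/5
CG = −√(4/5) = -0.894427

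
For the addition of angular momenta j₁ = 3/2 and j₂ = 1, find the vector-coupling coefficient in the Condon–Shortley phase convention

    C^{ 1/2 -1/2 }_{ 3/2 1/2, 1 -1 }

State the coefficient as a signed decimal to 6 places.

+√(1/6) ≈ +0.408248

√[2·2!1!0!/4! · 2!1!0!2!0!1!] = √(2/3)
  +(−1)^0/∏(0,2,1,0,0,0)! = 1/2  (running 1/2)
⟨..|..⟩ = √(2/3)·(1/2) = +0.408248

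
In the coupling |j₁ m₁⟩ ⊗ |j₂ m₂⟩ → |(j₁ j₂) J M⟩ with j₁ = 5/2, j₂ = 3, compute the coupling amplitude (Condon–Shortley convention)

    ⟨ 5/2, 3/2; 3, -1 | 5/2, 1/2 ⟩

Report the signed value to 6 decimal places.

triangle: 3!·2!·3!/9! = 72/362880
(j±m)!: 4!·1!·2!·4!·3!·2! = 13824
prefactor² = (2J+1)·Δ·N² = 576/35
  k=0: +1/(0!·3!·1!·2!·1!·1!) = 1/12
  k=1: −1/(1!·2!·0!·1!·2!·2!) = -1/8
Σ = -1/24  ⇒  CG² = 576/35·(-1/24)² = 1/35
CG = −√(1/35) = -0.169031

-0.169031  (= −√(1/35))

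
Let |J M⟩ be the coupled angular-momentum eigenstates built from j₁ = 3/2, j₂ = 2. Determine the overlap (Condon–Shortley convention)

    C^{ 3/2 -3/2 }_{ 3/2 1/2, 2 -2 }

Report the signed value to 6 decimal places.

+√(2/5) ≈ +0.632456

j₁+j₂−J=2  J+j₁−j₂=1  J−j₁+j₂=2  j₁+j₂+J+1=6
(j₁±m₁, j₂±m₂, J±M) = (2,1,0,4,0,3)
P² = 32/5
sum k=0..0:
  [0] +1/4 = 1/4
S = 1/4
C² = P²·S² = 2/5 ; C = +0.632456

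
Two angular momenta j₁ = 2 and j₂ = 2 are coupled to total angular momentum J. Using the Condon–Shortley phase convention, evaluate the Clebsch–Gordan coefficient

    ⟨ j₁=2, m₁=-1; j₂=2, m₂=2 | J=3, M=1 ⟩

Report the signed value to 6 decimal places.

-0.547723

j₁+j₂−J=1  J+j₁−j₂=3  J−j₁+j₂=3  j₁+j₂+J+1=8
(j₁±m₁, j₂±m₂, J±M) = (1,3,4,0,4,2)
P² = 216/5
sum k=1..1:
  [1] −1/12 = -1/12
S = -1/12
C² = P²·S² = 3/10 ; C = -0.547723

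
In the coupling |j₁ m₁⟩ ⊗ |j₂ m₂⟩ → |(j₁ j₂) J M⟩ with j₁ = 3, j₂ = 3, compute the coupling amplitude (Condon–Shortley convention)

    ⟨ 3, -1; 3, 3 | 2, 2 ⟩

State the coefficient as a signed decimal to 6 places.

+0.345033

√[5·4!2!2!/9! · 2!4!6!0!4!0!] = √(7680/7)
  +(−1)^4/∏(4,0,0,2,2,0)! = 1/96  (running 1/96)
⟨..|..⟩ = √(7680/7)·(1/96) = +0.345033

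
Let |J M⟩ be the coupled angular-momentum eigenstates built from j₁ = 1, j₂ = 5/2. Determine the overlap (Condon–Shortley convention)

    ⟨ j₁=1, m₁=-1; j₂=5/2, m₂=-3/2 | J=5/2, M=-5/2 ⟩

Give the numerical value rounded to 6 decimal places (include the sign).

-0.534522  (= −√(2/7))

j₁+j₂−J=1  J+j₁−j₂=1  J−j₁+j₂=4  j₁+j₂+J+1=7
(j₁±m₁, j₂±m₂, J±M) = (0,2,1,4,0,5)
P² = 1152/7
sum k=1..1:
  [1] −1/24 = -1/24
S = -1/24
C² = P²·S² = 2/7 ; C = -0.534522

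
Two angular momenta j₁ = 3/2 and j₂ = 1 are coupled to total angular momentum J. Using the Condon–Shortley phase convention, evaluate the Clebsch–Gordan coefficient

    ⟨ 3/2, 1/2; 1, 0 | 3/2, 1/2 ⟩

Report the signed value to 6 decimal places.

√[4·1!2!1!/5! · 2!1!1!1!2!1!] = √(4/15)
  +(−1)^0/∏(0,1,1,1,1,0)! = 1  (running 1)
  +(−1)^1/∏(1,0,0,0,2,1)! = -1/2  (running 1/2)
⟨..|..⟩ = √(4/15)·(1/2) = +0.258199

+0.258199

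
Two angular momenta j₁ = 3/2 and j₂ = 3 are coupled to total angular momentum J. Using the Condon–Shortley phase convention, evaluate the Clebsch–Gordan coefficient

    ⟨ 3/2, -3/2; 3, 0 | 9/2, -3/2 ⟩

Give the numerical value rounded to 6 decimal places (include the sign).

+√(5/21) ≈ +0.487950

j₁+j₂−J=0  J+j₁−j₂=3  J−j₁+j₂=6  j₁+j₂+J+1=10
(j₁±m₁, j₂±m₂, J±M) = (0,3,3,3,3,6)
P² = 77760/7
sum k=0..0:
  [0] +1/216 = 1/216
S = 1/216
C² = P²·S² = 5/21 ; C = +0.487950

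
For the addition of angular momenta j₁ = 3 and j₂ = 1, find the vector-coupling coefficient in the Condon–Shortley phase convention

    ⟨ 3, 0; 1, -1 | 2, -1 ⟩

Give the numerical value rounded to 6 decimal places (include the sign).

+√(1/7) = +0.377964

√[5·2!4!0!/7! · 3!3!0!2!1!3!] = √(144/7)
  +(−1)^0/∏(0,2,3,0,1,0)! = 1/12  (running 1/12)
⟨..|..⟩ = √(144/7)·(1/12) = +0.377964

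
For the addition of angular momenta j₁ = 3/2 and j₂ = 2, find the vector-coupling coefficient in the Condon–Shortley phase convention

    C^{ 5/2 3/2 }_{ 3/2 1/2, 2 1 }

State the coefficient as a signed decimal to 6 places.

-0.169031

triangle: 1!*2!*3!/7! = 12/5040
(j±m)!: 2!*1!*3!*1!*4!*1! = 288
prefactor² = (2J+1)*Δ*N² = 144/35
  k=0: +1/(0!*1!*1!*3!*1!*0!) = 1/6
  k=1: −1/(1!*0!*0!*2!*2!*1!) = -1/4
Σ = -1/12  ⇒  CG² = 144/35*(-1/12)² = 1/35
CG = −√(1/35) = -0.169031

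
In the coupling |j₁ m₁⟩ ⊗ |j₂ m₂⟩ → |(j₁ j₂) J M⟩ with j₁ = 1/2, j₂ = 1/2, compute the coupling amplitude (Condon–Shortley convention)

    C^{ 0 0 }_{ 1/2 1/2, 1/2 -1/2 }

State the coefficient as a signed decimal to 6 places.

+0.707107  (= +√(1/2))

√[1·1!0!0!/2! · 1!0!0!1!0!0!] = √(1/2)
  +(−1)^0/∏(0,1,0,0,0,0)! = 1  (running 1)
⟨..|..⟩ = √(1/2)·(1) = +0.707107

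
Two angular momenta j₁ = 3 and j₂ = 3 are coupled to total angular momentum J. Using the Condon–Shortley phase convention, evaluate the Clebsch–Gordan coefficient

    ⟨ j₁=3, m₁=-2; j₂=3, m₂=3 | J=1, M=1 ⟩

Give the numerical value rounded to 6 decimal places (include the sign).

j₁+j₂−J=5  J+j₁−j₂=1  J−j₁+j₂=1  j₁+j₂+J+1=8
(j₁±m₁, j₂±m₂, J±M) = (1,5,6,0,2,0)
P² = 10800/7
sum k=5..5:
  [5] −1/120 = -1/120
S = -1/120
C² = P²·S² = 3/28 ; C = -0.327327

-0.327327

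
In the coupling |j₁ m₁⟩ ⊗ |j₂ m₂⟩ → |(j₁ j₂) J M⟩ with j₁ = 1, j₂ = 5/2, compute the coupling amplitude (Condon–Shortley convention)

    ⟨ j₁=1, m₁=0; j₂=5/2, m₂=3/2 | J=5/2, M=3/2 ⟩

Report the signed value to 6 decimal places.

-0.507093

j₁+j₂−J=1  J+j₁−j₂=1  J−j₁+j₂=4  j₁+j₂+J+1=7
(j₁±m₁, j₂±m₂, J±M) = (1,1,4,1,4,1)
P² = 576/35
sum k=0..1:
  [0] +1/24 = 1/24
  [1] −1/6 = -1/6
S = -1/8
C² = P²·S² = 9/35 ; C = -0.507093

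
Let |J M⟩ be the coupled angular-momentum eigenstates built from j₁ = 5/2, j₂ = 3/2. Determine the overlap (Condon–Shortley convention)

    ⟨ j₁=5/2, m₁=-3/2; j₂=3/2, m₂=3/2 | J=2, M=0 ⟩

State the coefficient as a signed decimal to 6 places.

+√(3/7) ≈ +0.654654

j₁+j₂−J=2  J+j₁−j₂=3  J−j₁+j₂=1  j₁+j₂+J+1=7
(j₁±m₁, j₂±m₂, J±M) = (1,4,3,0,2,2)
P² = 48/7
sum k=2..2:
  [2] +1/4 = 1/4
S = 1/4
C² = P²·S² = 3/7 ; C = +0.654654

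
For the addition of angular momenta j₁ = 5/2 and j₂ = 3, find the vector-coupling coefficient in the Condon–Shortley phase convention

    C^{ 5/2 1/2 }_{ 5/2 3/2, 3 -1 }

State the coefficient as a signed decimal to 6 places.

√[6·3!2!3!/9! · 4!1!2!4!3!2!] = √(576/35)
  +(−1)^0/∏(0,3,1,2,1,1)! = 1/12  (running 1/12)
  +(−1)^1/∏(1,2,0,1,2,2)! = -1/8  (running -1/24)
⟨..|..⟩ = √(576/35)·(-1/24) = -0.169031

−√(1/35) = -0.169031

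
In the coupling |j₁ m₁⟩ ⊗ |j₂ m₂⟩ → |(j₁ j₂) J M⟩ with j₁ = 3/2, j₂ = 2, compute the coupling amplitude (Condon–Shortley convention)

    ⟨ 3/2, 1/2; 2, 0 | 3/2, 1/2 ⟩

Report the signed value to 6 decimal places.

j₁+j₂−J=2  J+j₁−j₂=1  J−j₁+j₂=2  j₁+j₂+J+1=6
(j₁±m₁, j₂±m₂, J±M) = (2,1,2,2,2,1)
P² = 16/45
sum k=0..1:
  [0] +1/4 = 1/4
  [1] −1/1 = -1
S = -3/4
C² = P²·S² = 1/5 ; C = -0.447214

-0.447214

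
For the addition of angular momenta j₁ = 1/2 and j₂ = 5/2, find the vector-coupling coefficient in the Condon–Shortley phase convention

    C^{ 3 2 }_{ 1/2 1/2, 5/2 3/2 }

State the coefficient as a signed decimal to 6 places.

+√(5/6) = +0.912871

j₁+j₂−J=0  J+j₁−j₂=1  J−j₁+j₂=5  j₁+j₂+J+1=7
(j₁±m₁, j₂±m₂, J±M) = (1,0,4,1,5,1)
P² = 480
sum k=0..0:
  [0] +1/24 = 1/24
S = 1/24
C² = P²·S² = 5/6 ; C = +0.912871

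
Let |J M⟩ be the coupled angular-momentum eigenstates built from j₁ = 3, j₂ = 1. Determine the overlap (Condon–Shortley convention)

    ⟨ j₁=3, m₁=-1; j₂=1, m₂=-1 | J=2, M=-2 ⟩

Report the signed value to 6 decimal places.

+√(1/21) = +0.218218

√[5·2!4!0!/7! · 2!4!0!2!0!4!] = √(768/7)
  +(−1)^0/∏(0,2,4,0,0,0)! = 1/48  (running 1/48)
⟨..|..⟩ = √(768/7)·(1/48) = +0.218218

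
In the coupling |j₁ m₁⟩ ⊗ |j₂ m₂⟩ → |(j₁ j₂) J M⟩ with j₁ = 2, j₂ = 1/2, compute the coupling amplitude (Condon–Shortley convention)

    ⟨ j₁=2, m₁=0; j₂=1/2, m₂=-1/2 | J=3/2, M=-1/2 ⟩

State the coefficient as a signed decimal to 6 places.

+√(2/5) ≈ +0.632456

triangle: 1!×3!×0!/5! = 6/120
(j±m)!: 2!×2!×0!×1!×1!×2! = 8
prefactor² = (2J+1)×Δ×N² = 8/5
  k=0: +1/(0!×1!×2!×0!×1!×0!) = 1/2
Σ = 1/2  ⇒  CG² = 8/5×1/2² = 2/5
CG = +√(2/5) = +0.632456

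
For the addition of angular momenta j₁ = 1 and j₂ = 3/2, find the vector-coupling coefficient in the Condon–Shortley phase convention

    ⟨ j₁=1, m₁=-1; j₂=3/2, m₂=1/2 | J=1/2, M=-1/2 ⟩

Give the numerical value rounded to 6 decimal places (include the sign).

+√(1/6) ≈ +0.408248

√[2·2!0!1!/4! · 0!2!2!1!0!1!] = √(2/3)
  +(−1)^2/∏(2,0,0,0,0,1)! = 1/2  (running 1/2)
⟨..|..⟩ = √(2/3)·(1/2) = +0.408248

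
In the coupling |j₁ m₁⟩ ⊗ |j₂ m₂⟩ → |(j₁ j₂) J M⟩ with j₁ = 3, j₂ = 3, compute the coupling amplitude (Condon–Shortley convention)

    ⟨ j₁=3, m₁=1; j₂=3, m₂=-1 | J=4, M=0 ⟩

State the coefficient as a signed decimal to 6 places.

+0.080582  (= +√(1/154))

j₁+j₂−J=2  J+j₁−j₂=4  J−j₁+j₂=4  j₁+j₂+J+1=11
(j₁±m₁, j₂±m₂, J±M) = (4,2,2,4,4,4)
P² = 663552/1925
sum k=0..2:
  [0] +1/32 = 1/32
  [1] −1/36 = -1/36
  [2] +1/1152 = 1/1152
S = 5/1152
C² = P²·S² = 1/154 ; C = +0.080582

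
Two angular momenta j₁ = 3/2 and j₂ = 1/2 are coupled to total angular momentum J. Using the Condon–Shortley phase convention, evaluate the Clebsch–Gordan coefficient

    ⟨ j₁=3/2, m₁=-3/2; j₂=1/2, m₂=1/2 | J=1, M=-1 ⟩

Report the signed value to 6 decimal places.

triangle: 1!·2!·0!/4! = 2/24
(j±m)!: 0!·3!·1!·0!·0!·2! = 12
prefactor² = (2J+1)·Δ·N² = 3
  k=1: −1/(1!·0!·2!·0!·0!·0!) = -1/2
Σ = -1/2  ⇒  CG² = 3·(-1/2)² = 3/4
CG = −√(3/4) = -0.866025

-0.866025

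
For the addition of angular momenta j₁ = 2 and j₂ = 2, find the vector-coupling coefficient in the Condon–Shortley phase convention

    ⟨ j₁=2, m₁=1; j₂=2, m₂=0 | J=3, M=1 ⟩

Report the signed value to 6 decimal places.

√[7·1!3!3!/8! · 3!1!2!2!4!2!] = √(36/5)
  +(−1)^0/∏(0,1,1,2,2,1)! = 1/4  (running 1/4)
  +(−1)^1/∏(1,0,0,1,3,2)! = -1/12  (running 1/6)
⟨..|..⟩ = √(36/5)·(1/6) = +0.447214

+0.447214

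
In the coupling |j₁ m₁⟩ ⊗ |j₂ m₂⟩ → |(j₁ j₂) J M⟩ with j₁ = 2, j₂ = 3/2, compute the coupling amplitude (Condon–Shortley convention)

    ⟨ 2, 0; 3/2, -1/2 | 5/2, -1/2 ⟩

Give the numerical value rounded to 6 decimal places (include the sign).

j₁+j₂−J=1  J+j₁−j₂=3  J−j₁+j₂=2  j₁+j₂+J+1=7
(j₁±m₁, j₂±m₂, J±M) = (2,2,1,2,2,3)
P² = 48/35
sum k=0..1:
  [0] +1/2 = 1/2
  [1] −1/4 = -1/4
S = 1/4
C² = P²·S² = 3/35 ; C = +0.292770

+√(3/35) ≈ +0.292770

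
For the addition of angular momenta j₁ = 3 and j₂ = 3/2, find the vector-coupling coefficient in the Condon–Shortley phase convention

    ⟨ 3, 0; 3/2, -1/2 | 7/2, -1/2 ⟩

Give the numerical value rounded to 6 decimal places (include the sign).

+0.308607

√[8·1!5!2!/9! · 3!3!1!2!3!4!] = √(384/7)
  +(−1)^0/∏(0,1,3,1,2,1)! = 1/12  (running 1/12)
  +(−1)^1/∏(1,0,2,0,3,2)! = -1/24  (running 1/24)
⟨..|..⟩ = √(384/7)·(1/24) = +0.308607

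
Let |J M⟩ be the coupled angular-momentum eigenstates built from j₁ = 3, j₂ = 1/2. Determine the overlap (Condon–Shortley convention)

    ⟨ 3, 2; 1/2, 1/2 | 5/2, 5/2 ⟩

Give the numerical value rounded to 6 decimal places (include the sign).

−√(1/7) ≈ -0.377964

j₁+j₂−J=1  J+j₁−j₂=5  J−j₁+j₂=0  j₁+j₂+J+1=7
(j₁±m₁, j₂±m₂, J±M) = (5,1,1,0,5,0)
P² = 14400/7
sum k=1..1:
  [1] −1/120 = -1/120
S = -1/120
C² = P²·S² = 1/7 ; C = -0.377964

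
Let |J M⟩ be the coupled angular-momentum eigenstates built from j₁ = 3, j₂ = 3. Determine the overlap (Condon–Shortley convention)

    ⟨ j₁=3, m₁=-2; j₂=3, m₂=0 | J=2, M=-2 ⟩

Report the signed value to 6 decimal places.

−√(5/21) ≈ -0.487950

j₁+j₂−J=4  J+j₁−j₂=2  J−j₁+j₂=2  j₁+j₂+J+1=9
(j₁±m₁, j₂±m₂, J±M) = (1,5,3,3,0,4)
P² = 960/7
sum k=3..3:
  [3] −1/24 = -1/24
S = -1/24
C² = P²·S² = 5/21 ; C = -0.487950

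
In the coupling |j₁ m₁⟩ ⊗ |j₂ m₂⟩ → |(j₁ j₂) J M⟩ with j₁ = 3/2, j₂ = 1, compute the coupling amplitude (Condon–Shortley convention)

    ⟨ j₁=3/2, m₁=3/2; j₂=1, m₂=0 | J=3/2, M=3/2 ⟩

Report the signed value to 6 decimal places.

+0.774597

j₁+j₂−J=1  J+j₁−j₂=2  J−j₁+j₂=1  j₁+j₂+J+1=5
(j₁±m₁, j₂±m₂, J±M) = (3,0,1,1,3,0)
P² = 12/5
sum k=0..0:
  [0] +1/2 = 1/2
S = 1/2
C² = P²·S² = 3/5 ; C = +0.774597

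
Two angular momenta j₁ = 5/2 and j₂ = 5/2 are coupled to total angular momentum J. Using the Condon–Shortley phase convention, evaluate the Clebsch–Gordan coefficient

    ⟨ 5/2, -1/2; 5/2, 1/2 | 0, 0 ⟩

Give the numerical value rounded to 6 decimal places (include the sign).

√[1·5!0!0!/6! · 2!3!3!2!0!0!] = √(24)
  +(−1)^3/∏(3,2,0,0,0,0)! = -1/12  (running -1/12)
⟨..|..⟩ = √(24)·(-1/12) = -0.408248

-0.408248  (= −√(1/6))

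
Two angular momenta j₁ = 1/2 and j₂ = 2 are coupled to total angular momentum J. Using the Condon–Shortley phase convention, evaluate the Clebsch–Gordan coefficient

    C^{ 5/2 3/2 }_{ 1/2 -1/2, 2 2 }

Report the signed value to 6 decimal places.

+0.447214  (= +√(1/5))

j₁+j₂−J=0  J+j₁−j₂=1  J−j₁+j₂=4  j₁+j₂+J+1=6
(j₁±m₁, j₂±m₂, J±M) = (0,1,4,0,4,1)
P² = 576/5
sum k=0..0:
  [0] +1/24 = 1/24
S = 1/24
C² = P²·S² = 1/5 ; C = +0.447214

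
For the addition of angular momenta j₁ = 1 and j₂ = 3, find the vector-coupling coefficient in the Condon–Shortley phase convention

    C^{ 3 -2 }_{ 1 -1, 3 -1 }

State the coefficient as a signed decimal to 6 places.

triangle: 1!×1!×5!/8! = 120/40320
(j±m)!: 0!×2!×2!×4!×1!×5! = 11520
prefactor² = (2J+1)×Δ×N² = 240
  k=1: −1/(1!×0!×1!×1!×0!×4!) = -1/24
Σ = -1/24  ⇒  CG² = 240×(-1/24)² = 5/12
CG = −√(5/12) = -0.645497

-0.645497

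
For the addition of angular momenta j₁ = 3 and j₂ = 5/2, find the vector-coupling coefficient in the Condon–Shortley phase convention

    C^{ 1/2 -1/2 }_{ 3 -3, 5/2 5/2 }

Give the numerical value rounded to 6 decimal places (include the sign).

−√(2/7) = -0.534522

triangle: 5!×1!×0!/7! = 120/5040
(j±m)!: 0!×6!×5!×0!×0!×1! = 86400
prefactor² = (2J+1)×Δ×N² = 28800/7
  k=5: −1/(5!×0!×1!×0!×0!×0!) = -1/120
Σ = -1/120  ⇒  CG² = 28800/7×(-1/120)² = 2/7
CG = −√(2/7) = -0.534522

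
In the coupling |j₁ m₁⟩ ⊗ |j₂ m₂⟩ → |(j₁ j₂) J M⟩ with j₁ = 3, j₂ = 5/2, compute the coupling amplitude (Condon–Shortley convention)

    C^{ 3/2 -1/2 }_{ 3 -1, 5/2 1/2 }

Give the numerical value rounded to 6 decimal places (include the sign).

-0.097590  (= −√(1/105))

j₁+j₂−J=4  J+j₁−j₂=2  J−j₁+j₂=1  j₁+j₂+J+1=8
(j₁±m₁, j₂±m₂, J±M) = (2,4,3,2,1,2)
P² = 192/35
sum k=2..3:
  [2] +1/8 = 1/8
  [3] −1/6 = -1/6
S = -1/24
C² = P²·S² = 1/105 ; C = -0.097590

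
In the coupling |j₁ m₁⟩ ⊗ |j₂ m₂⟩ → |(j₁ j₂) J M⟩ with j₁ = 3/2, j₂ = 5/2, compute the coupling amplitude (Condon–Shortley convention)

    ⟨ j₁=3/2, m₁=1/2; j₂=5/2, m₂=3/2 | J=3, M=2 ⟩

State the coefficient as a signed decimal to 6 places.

-0.288675  (= −√(1/12))

j₁+j₂−J=1  J+j₁−j₂=2  J−j₁+j₂=4  j₁+j₂+J+1=8
(j₁±m₁, j₂±m₂, J±M) = (2,1,4,1,5,1)
P² = 48
sum k=0..1:
  [0] +1/24 = 1/24
  [1] −1/12 = -1/12
S = -1/24
C² = P²·S² = 1/12 ; C = -0.288675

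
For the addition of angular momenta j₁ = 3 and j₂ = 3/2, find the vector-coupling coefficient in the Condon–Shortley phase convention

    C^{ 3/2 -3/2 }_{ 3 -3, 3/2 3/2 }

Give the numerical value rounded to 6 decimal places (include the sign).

−√(4/7) = -0.755929

√[4·3!3!0!/7! · 0!6!3!0!0!3!] = √(5184/7)
  +(−1)^3/∏(3,0,3,0,0,0)! = -1/36  (running -1/36)
⟨..|..⟩ = √(5184/7)·(-1/36) = -0.755929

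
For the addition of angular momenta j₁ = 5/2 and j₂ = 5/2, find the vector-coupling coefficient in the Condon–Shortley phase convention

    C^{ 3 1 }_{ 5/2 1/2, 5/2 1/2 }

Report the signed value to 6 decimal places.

−√(4/15) = -0.516398

j₁+j₂−J=2  J+j₁−j₂=3  J−j₁+j₂=3  j₁+j₂+J+1=9
(j₁±m₁, j₂±m₂, J±M) = (3,2,3,2,4,2)
P² = 48/5
sum k=0..2:
  [0] +1/24 = 1/24
  [1] −1/4 = -1/4
  [2] +1/24 = 1/24
S = -1/6
C² = P²·S² = 4/15 ; C = -0.516398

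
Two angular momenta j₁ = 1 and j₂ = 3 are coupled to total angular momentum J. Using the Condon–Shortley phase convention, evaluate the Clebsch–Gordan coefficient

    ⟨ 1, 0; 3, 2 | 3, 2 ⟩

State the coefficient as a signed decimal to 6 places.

triangle: 1!*1!*5!/8! = 120/40320
(j±m)!: 1!*1!*5!*1!*5!*1! = 14400
prefactor² = (2J+1)*Δ*N² = 300
  k=0: +1/(0!*1!*1!*5!*0!*0!) = 1/120
  k=1: −1/(1!*0!*0!*4!*1!*1!) = -1/24
Σ = -1/30  ⇒  CG² = 300*(-1/30)² = 1/3
CG = −√(1/3) = -0.577350

−√(1/3) = -0.577350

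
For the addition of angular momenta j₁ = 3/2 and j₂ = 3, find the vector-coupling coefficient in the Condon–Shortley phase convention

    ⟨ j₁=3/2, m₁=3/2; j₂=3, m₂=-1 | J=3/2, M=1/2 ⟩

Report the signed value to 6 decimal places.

j₁+j₂−J=3  J+j₁−j₂=0  J−j₁+j₂=3  j₁+j₂+J+1=7
(j₁±m₁, j₂±m₂, J±M) = (3,0,2,4,2,1)
P² = 576/35
sum k=0..0:
  [0] +1/12 = 1/12
S = 1/12
C² = P²·S² = 4/35 ; C = +0.338062

+√(4/35) = +0.338062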